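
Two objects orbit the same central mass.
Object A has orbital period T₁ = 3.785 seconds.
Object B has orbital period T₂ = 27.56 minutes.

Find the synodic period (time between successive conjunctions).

Convert to SI: T₂ = 27.56 minutes = 1653.6 s.
T_syn = |T₁ · T₂ / (T₁ − T₂)|.
T_syn = |3.785 · 1653.6 / (3.785 − 1653.6)| s ≈ 3.794 s = 3.794 seconds.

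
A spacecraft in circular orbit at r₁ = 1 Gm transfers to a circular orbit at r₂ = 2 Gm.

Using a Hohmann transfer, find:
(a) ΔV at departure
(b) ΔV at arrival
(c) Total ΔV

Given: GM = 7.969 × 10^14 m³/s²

Convert to SI: r₁ = 1 Gm = 1e+09 m; r₂ = 2 Gm = 2e+09 m.
Transfer semi-major axis: a_t = (r₁ + r₂)/2 = (1e+09 + 2e+09)/2 = 1.5e+09 m.
Circular speeds: v₁ = √(GM/r₁) = 892.693 m/s, v₂ = √(GM/r₂) = 631.229 m/s.
Transfer speeds (vis-viva v² = GM(2/r − 1/a_t)): v₁ᵗ = 1030.79 m/s, v₂ᵗ = 515.396 m/s.
(a) ΔV₁ = |v₁ᵗ − v₁| ≈ 138.1 m/s = 138.1 m/s.
(b) ΔV₂ = |v₂ − v₂ᵗ| ≈ 115.8 m/s = 115.8 m/s.
(c) ΔV_total = ΔV₁ + ΔV₂ ≈ 253.9 m/s = 253.9 m/s.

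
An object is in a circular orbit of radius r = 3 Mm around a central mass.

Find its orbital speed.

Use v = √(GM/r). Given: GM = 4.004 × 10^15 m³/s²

Convert to SI: r = 3 Mm = 3e+06 m.
For a circular orbit, gravity supplies the centripetal force, so v = √(GM / r).
v = √(4.004e+15 / 3e+06) m/s ≈ 3.653e+04 m/s = 36.53 km/s.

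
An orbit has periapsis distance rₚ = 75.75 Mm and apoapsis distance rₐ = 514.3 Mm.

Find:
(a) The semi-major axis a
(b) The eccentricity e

Convert to SI: rₚ = 75.75 Mm = 7.575e+07 m; rₐ = 514.3 Mm = 5.143e+08 m.
(a) a = (rₚ + rₐ) / 2 = (7.575e+07 + 5.143e+08) / 2 ≈ 2.95e+08 m = 295 Mm.
(b) e = (rₐ − rₚ) / (rₐ + rₚ) = (5.143e+08 − 7.575e+07) / (5.143e+08 + 7.575e+07) ≈ 0.7432.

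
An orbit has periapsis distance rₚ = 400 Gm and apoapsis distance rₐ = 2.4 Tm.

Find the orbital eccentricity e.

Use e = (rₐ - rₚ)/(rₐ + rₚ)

Convert to SI: rₚ = 400 Gm = 4e+11 m; rₐ = 2.4 Tm = 2.4e+12 m.
e = (rₐ − rₚ) / (rₐ + rₚ).
e = (2.4e+12 − 4e+11) / (2.4e+12 + 4e+11) = 2e+12 / 2.8e+12 ≈ 0.7143.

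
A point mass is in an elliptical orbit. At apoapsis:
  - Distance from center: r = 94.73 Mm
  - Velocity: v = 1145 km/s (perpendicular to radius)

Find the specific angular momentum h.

Convert to SI: r = 94.73 Mm = 9.473e+07 m; v = 1145 km/s = 1.145e+06 m/s.
With v perpendicular to r, h = r · v.
h = 9.473e+07 · 1.145e+06 m²/s ≈ 1.085e+14 m²/s.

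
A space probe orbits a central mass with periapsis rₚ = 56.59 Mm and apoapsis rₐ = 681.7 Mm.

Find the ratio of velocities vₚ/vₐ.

Convert to SI: rₚ = 56.59 Mm = 5.659e+07 m; rₐ = 681.7 Mm = 6.817e+08 m.
Conservation of angular momentum gives rₚvₚ = rₐvₐ, so vₚ/vₐ = rₐ/rₚ.
vₚ/vₐ = 6.817e+08 / 5.659e+07 ≈ 12.05.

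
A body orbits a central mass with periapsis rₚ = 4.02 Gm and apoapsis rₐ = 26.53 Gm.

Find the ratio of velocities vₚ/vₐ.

Convert to SI: rₚ = 4.02 Gm = 4.02e+09 m; rₐ = 26.53 Gm = 2.653e+10 m.
Conservation of angular momentum gives rₚvₚ = rₐvₐ, so vₚ/vₐ = rₐ/rₚ.
vₚ/vₐ = 2.653e+10 / 4.02e+09 ≈ 6.6.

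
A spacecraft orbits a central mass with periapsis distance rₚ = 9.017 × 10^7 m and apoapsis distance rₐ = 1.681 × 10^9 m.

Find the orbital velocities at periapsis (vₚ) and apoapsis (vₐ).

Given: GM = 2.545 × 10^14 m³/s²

Use the vis-viva equation v² = GM(2/r − 1/a) with a = (rₚ + rₐ)/2 = (9.017e+07 + 1.681e+09)/2 = 8.85585e+08 m.
vₚ = √(GM · (2/rₚ − 1/a)) = √(2.545e+14 · (2/9.017e+07 − 1/8.85585e+08)) m/s ≈ 2315 m/s = 2.315 km/s.
vₐ = √(GM · (2/rₐ − 1/a)) = √(2.545e+14 · (2/1.681e+09 − 1/8.85585e+08)) m/s ≈ 124.2 m/s = 124.2 m/s.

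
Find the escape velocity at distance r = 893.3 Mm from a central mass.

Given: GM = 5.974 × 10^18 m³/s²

Convert to SI: r = 893.3 Mm = 8.933e+08 m.
Escape velocity comes from setting total energy to zero: ½v² − GM/r = 0 ⇒ v_esc = √(2GM / r).
v_esc = √(2 · 5.974e+18 / 8.933e+08) m/s ≈ 1.157e+05 m/s = 115.7 km/s.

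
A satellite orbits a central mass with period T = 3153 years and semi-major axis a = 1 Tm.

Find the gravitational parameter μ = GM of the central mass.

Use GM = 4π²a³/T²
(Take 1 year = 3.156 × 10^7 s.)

Convert to SI: T = 3153 years = 9.95087e+10 s; a = 1 Tm = 1e+12 m.
GM = 4π² · a³ / T².
GM = 4π² · (1e+12)³ / (9.95087e+10)² m³/s² ≈ 3.987e+15 m³/s² = 3.987 × 10^15 m³/s².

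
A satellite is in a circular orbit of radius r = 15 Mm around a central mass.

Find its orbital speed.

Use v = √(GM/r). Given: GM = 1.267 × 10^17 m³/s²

Convert to SI: r = 15 Mm = 1.5e+07 m.
For a circular orbit, gravity supplies the centripetal force, so v = √(GM / r).
v = √(1.267e+17 / 1.5e+07) m/s ≈ 9.191e+04 m/s = 91.91 km/s.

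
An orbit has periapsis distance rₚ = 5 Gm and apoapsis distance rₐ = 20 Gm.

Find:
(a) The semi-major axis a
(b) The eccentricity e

Convert to SI: rₚ = 5 Gm = 5e+09 m; rₐ = 20 Gm = 2e+10 m.
(a) a = (rₚ + rₐ) / 2 = (5e+09 + 2e+10) / 2 ≈ 1.25e+10 m = 12.5 Gm.
(b) e = (rₐ − rₚ) / (rₐ + rₚ) = (2e+10 − 5e+09) / (2e+10 + 5e+09) ≈ 0.6.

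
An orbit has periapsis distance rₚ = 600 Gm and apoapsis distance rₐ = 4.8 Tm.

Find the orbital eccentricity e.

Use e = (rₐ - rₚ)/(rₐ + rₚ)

Convert to SI: rₚ = 600 Gm = 6e+11 m; rₐ = 4.8 Tm = 4.8e+12 m.
e = (rₐ − rₚ) / (rₐ + rₚ).
e = (4.8e+12 − 6e+11) / (4.8e+12 + 6e+11) = 4.2e+12 / 5.4e+12 ≈ 0.7778.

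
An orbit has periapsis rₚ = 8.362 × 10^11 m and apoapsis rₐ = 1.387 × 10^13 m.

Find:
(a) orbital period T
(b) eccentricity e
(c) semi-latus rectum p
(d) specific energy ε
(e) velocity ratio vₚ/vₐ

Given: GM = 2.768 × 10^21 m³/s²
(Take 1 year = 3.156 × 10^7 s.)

(a) With a = (rₚ + rₐ)/2 = 7.3531e+12 m, T = 2π √(a³/GM) = 2π √((7.3531e+12)³/2.768e+21) s ≈ 2.381e+09 s
(b) e = (rₐ − rₚ)/(rₐ + rₚ) = (1.387e+13 − 8.362e+11)/(1.387e+13 + 8.362e+11) ≈ 0.8863
(c) From a = (rₚ + rₐ)/2 = 7.3531e+12 m and e = (rₐ − rₚ)/(rₐ + rₚ) = 0.886279, p = a(1 − e²) = 7.3531e+12 · (1 − (0.886279)²) ≈ 1.577e+12 m
(d) With a = (rₚ + rₐ)/2 = 7.3531e+12 m, ε = −GM/(2a) = −2.768e+21/(2 · 7.3531e+12) J/kg ≈ -1.882e+08 J/kg
(e) Conservation of angular momentum (rₚvₚ = rₐvₐ) gives vₚ/vₐ = rₐ/rₚ = 1.387e+13/8.362e+11 ≈ 16.59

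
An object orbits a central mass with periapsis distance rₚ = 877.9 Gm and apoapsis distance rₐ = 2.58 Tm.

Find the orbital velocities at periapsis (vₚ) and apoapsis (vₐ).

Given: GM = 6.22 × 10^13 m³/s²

Convert to SI: rₚ = 877.9 Gm = 8.779e+11 m; rₐ = 2.58 Tm = 2.58e+12 m.
Use the vis-viva equation v² = GM(2/r − 1/a) with a = (rₚ + rₐ)/2 = (8.779e+11 + 2.58e+12)/2 = 1.72895e+12 m.
vₚ = √(GM · (2/rₚ − 1/a)) = √(6.22e+13 · (2/8.779e+11 − 1/1.72895e+12)) m/s ≈ 10.28 m/s = 10.28 m/s.
vₐ = √(GM · (2/rₐ − 1/a)) = √(6.22e+13 · (2/2.58e+12 − 1/1.72895e+12)) m/s ≈ 3.499 m/s = 3.499 m/s.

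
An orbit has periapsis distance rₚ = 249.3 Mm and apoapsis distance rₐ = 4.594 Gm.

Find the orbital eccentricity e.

Convert to SI: rₚ = 249.3 Mm = 2.493e+08 m; rₐ = 4.594 Gm = 4.594e+09 m.
e = (rₐ − rₚ) / (rₐ + rₚ).
e = (4.594e+09 − 2.493e+08) / (4.594e+09 + 2.493e+08) = 4.3447e+09 / 4.8433e+09 ≈ 0.8971.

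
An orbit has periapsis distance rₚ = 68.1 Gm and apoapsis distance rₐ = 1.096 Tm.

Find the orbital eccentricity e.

Convert to SI: rₚ = 68.1 Gm = 6.81e+10 m; rₐ = 1.096 Tm = 1.096e+12 m.
e = (rₐ − rₚ) / (rₐ + rₚ).
e = (1.096e+12 − 6.81e+10) / (1.096e+12 + 6.81e+10) = 1.0279e+12 / 1.1641e+12 ≈ 0.883.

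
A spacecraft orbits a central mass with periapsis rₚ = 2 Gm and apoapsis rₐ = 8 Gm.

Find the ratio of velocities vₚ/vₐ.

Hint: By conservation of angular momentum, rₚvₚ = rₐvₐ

Convert to SI: rₚ = 2 Gm = 2e+09 m; rₐ = 8 Gm = 8e+09 m.
Conservation of angular momentum gives rₚvₚ = rₐvₐ, so vₚ/vₐ = rₐ/rₚ.
vₚ/vₐ = 8e+09 / 2e+09 ≈ 4.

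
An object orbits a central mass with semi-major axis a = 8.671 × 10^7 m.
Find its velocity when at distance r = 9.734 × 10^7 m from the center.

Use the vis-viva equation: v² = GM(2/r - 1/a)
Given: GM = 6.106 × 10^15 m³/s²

Vis-viva: v = √(GM · (2/r − 1/a)).
2/r − 1/a = 2/9.734e+07 − 1/8.671e+07 = 9.01384e-09 m⁻¹.
v = √(6.106e+15 · 9.01384e-09) m/s ≈ 7419 m/s = 7.419 km/s.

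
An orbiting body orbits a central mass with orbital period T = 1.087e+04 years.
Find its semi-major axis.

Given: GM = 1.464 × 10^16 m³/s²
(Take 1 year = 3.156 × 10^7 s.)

Convert to SI: T = 1.087e+04 years = 3.43057e+11 s.
Invert Kepler's third law: a = (GM · T² / (4π²))^(1/3).
Substituting T = 3.43057e+11 s and GM = 1.464e+16 m³/s²:
a = (1.464e+16 · (3.43057e+11)² / (4π²))^(1/3) m
a ≈ 3.521e+12 m = 3.521 Tm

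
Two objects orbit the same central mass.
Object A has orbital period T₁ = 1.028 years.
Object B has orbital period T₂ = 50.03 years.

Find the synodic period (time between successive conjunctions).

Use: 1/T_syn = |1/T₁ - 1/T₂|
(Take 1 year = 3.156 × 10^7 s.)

Convert to SI: T₁ = 1.028 years = 3.24437e+07 s; T₂ = 50.03 years = 1.57895e+09 s.
T_syn = |T₁ · T₂ / (T₁ − T₂)|.
T_syn = |3.24437e+07 · 1.57895e+09 / (3.24437e+07 − 1.57895e+09)| s ≈ 3.312e+07 s = 1.05 years.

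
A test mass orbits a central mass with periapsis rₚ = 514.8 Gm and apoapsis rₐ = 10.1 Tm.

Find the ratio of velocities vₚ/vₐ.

Convert to SI: rₚ = 514.8 Gm = 5.148e+11 m; rₐ = 10.1 Tm = 1.01e+13 m.
Conservation of angular momentum gives rₚvₚ = rₐvₐ, so vₚ/vₐ = rₐ/rₚ.
vₚ/vₐ = 1.01e+13 / 5.148e+11 ≈ 19.62.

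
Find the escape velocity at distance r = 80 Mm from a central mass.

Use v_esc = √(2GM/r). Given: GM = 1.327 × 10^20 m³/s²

Convert to SI: r = 80 Mm = 8e+07 m.
Escape velocity comes from setting total energy to zero: ½v² − GM/r = 0 ⇒ v_esc = √(2GM / r).
v_esc = √(2 · 1.327e+20 / 8e+07) m/s ≈ 1.821e+06 m/s = 1821 km/s.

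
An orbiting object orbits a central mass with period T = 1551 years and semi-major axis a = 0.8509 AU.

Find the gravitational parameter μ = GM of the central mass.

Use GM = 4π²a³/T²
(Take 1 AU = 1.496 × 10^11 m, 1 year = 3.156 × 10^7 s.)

Convert to SI: T = 1551 years = 4.89496e+10 s; a = 0.8509 AU = 1.27295e+11 m.
GM = 4π² · a³ / T².
GM = 4π² · (1.27295e+11)³ / (4.89496e+10)² m³/s² ≈ 3.399e+13 m³/s² = 3.399 × 10^13 m³/s².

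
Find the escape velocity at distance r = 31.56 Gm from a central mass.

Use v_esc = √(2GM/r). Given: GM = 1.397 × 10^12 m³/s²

Convert to SI: r = 31.56 Gm = 3.156e+10 m.
Escape velocity comes from setting total energy to zero: ½v² − GM/r = 0 ⇒ v_esc = √(2GM / r).
v_esc = √(2 · 1.397e+12 / 3.156e+10) m/s ≈ 9.409 m/s = 9.409 m/s.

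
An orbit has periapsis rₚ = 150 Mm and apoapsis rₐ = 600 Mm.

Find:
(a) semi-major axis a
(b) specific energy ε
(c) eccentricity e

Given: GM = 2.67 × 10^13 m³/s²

Convert to SI: rₚ = 150 Mm = 1.5e+08 m; rₐ = 600 Mm = 6e+08 m.
(a) a = (rₚ + rₐ)/2 = (1.5e+08 + 6e+08)/2 ≈ 3.75e+08 m
(b) With a = (rₚ + rₐ)/2 = 3.75e+08 m, ε = −GM/(2a) = −2.67e+13/(2 · 3.75e+08) J/kg ≈ -3.56e+04 J/kg
(c) e = (rₐ − rₚ)/(rₐ + rₚ) = (6e+08 − 1.5e+08)/(6e+08 + 1.5e+08) ≈ 0.6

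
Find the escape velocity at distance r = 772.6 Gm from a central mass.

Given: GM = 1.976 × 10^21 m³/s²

Convert to SI: r = 772.6 Gm = 7.726e+11 m.
Escape velocity comes from setting total energy to zero: ½v² − GM/r = 0 ⇒ v_esc = √(2GM / r).
v_esc = √(2 · 1.976e+21 / 7.726e+11) m/s ≈ 7.152e+04 m/s = 71.52 km/s.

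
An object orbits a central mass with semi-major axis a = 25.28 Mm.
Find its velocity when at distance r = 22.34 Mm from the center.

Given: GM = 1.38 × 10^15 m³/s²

Convert to SI: a = 25.28 Mm = 2.528e+07 m; r = 22.34 Mm = 2.234e+07 m.
Vis-viva: v = √(GM · (2/r − 1/a)).
2/r − 1/a = 2/2.234e+07 − 1/2.528e+07 = 4.99686e-08 m⁻¹.
v = √(1.38e+15 · 4.99686e-08) m/s ≈ 8304 m/s = 8.304 km/s.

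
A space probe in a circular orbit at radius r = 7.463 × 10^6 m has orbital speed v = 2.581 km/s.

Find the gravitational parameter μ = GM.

Convert to SI: v = 2.581 km/s = 2581 m/s.
For a circular orbit v² = GM/r, so GM = v² · r.
GM = (2581)² · 7.463e+06 m³/s² ≈ 4.972e+13 m³/s² = 4.972 × 10^13 m³/s².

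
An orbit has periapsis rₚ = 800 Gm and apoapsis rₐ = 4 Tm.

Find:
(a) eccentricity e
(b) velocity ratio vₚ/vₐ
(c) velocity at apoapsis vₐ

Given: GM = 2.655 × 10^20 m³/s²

Convert to SI: rₚ = 800 Gm = 8e+11 m; rₐ = 4 Tm = 4e+12 m.
(a) e = (rₐ − rₚ)/(rₐ + rₚ) = (4e+12 − 8e+11)/(4e+12 + 8e+11) ≈ 0.6667
(b) Conservation of angular momentum (rₚvₚ = rₐvₐ) gives vₚ/vₐ = rₐ/rₚ = 4e+12/8e+11 ≈ 5
(c) With a = (rₚ + rₐ)/2 = 2.4e+12 m, vₐ = √(GM (2/rₐ − 1/a)) = √(2.655e+20 · (2/4e+12 − 1/2.4e+12)) m/s ≈ 4704 m/s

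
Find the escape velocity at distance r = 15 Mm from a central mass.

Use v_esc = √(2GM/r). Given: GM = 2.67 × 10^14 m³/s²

Convert to SI: r = 15 Mm = 1.5e+07 m.
Escape velocity comes from setting total energy to zero: ½v² − GM/r = 0 ⇒ v_esc = √(2GM / r).
v_esc = √(2 · 2.67e+14 / 1.5e+07) m/s ≈ 5967 m/s = 5.967 km/s.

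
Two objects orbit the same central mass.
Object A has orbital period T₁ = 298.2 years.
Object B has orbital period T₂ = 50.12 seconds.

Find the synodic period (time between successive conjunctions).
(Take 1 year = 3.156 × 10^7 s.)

Convert to SI: T₁ = 298.2 years = 9.41119e+09 s.
T_syn = |T₁ · T₂ / (T₁ − T₂)|.
T_syn = |9.41119e+09 · 50.12 / (9.41119e+09 − 50.12)| s ≈ 50.12 s = 50.12 seconds.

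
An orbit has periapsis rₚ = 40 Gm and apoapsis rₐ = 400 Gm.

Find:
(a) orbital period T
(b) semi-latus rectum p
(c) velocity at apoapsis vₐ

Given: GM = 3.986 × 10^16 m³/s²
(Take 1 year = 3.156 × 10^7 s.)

Convert to SI: rₚ = 40 Gm = 4e+10 m; rₐ = 400 Gm = 4e+11 m.
(a) With a = (rₚ + rₐ)/2 = 2.2e+11 m, T = 2π √(a³/GM) = 2π √((2.2e+11)³/3.986e+16) s ≈ 3.247e+09 s
(b) From a = (rₚ + rₐ)/2 = 2.2e+11 m and e = (rₐ − rₚ)/(rₐ + rₚ) = 0.818182, p = a(1 − e²) = 2.2e+11 · (1 − (0.818182)²) ≈ 7.273e+10 m
(c) With a = (rₚ + rₐ)/2 = 2.2e+11 m, vₐ = √(GM (2/rₐ − 1/a)) = √(3.986e+16 · (2/4e+11 − 1/2.2e+11)) m/s ≈ 134.6 m/s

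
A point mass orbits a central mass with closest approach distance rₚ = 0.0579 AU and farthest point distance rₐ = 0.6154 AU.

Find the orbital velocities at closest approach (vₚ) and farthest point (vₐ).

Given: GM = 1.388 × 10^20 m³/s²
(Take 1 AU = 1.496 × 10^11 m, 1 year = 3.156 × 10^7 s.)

Convert to SI: rₚ = 0.0579 AU = 8.66184e+09 m; rₐ = 0.6154 AU = 9.20638e+10 m.
Use the vis-viva equation v² = GM(2/r − 1/a) with a = (rₚ + rₐ)/2 = (8.66184e+09 + 9.20638e+10)/2 = 5.03628e+10 m.
vₚ = √(GM · (2/rₚ − 1/a)) = √(1.388e+20 · (2/8.66184e+09 − 1/5.03628e+10)) m/s ≈ 1.712e+05 m/s = 36.11 AU/year.
vₐ = √(GM · (2/rₐ − 1/a)) = √(1.388e+20 · (2/9.20638e+10 − 1/5.03628e+10)) m/s ≈ 1.61e+04 m/s = 3.397 AU/year.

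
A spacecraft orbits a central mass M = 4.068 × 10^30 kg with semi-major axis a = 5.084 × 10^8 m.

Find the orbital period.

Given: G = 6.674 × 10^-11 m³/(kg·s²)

GM = G · M = 6.674e-11 · 4.068e+30 = 2.71498e+20 m³/s².
Kepler's third law: T = 2π √(a³ / GM).
Substituting a = 5.084e+08 m and GM = 2.71498e+20 m³/s²:
T = 2π √((5.084e+08)³ / 2.71498e+20) s
T ≈ 4371 s = 1.214 hours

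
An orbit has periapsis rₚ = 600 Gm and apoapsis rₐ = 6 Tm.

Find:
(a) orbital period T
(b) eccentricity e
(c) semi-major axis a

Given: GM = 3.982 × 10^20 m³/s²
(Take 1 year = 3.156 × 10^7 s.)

Convert to SI: rₚ = 600 Gm = 6e+11 m; rₐ = 6 Tm = 6e+12 m.
(a) With a = (rₚ + rₐ)/2 = 3.3e+12 m, T = 2π √(a³/GM) = 2π √((3.3e+12)³/3.982e+20) s ≈ 1.888e+09 s
(b) e = (rₐ − rₚ)/(rₐ + rₚ) = (6e+12 − 6e+11)/(6e+12 + 6e+11) ≈ 0.8182
(c) a = (rₚ + rₐ)/2 = (6e+11 + 6e+12)/2 ≈ 3.3e+12 m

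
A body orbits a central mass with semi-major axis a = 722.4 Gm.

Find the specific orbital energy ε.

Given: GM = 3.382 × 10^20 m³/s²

Convert to SI: a = 722.4 Gm = 7.224e+11 m.
ε = −GM / (2a).
ε = −3.382e+20 / (2 · 7.224e+11) J/kg ≈ -2.341e+08 J/kg = -234.1 MJ/kg.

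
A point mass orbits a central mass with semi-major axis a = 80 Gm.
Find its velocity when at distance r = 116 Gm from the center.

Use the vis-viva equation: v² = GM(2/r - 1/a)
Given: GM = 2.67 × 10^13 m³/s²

Convert to SI: a = 80 Gm = 8e+10 m; r = 116 Gm = 1.16e+11 m.
Vis-viva: v = √(GM · (2/r − 1/a)).
2/r − 1/a = 2/1.16e+11 − 1/8e+10 = 4.74138e-12 m⁻¹.
v = √(2.67e+13 · 4.74138e-12) m/s ≈ 11.25 m/s = 11.25 m/s.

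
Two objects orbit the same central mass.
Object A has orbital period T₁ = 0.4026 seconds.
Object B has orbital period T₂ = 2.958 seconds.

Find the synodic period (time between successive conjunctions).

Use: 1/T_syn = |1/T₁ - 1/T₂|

T_syn = |T₁ · T₂ / (T₁ − T₂)|.
T_syn = |0.4026 · 2.958 / (0.4026 − 2.958)| s ≈ 0.466 s = 0.466 seconds.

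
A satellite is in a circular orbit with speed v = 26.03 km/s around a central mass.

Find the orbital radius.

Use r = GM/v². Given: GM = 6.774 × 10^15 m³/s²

Convert to SI: v = 26.03 km/s = 26030 m/s.
For a circular orbit, v² = GM / r, so r = GM / v².
r = 6.774e+15 / (26030)² m ≈ 9.998e+06 m = 9.998 Mm.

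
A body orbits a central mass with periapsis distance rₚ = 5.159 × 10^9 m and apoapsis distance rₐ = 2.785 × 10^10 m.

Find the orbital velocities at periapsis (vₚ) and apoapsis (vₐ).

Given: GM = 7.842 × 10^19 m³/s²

Use the vis-viva equation v² = GM(2/r − 1/a) with a = (rₚ + rₐ)/2 = (5.159e+09 + 2.785e+10)/2 = 1.65045e+10 m.
vₚ = √(GM · (2/rₚ − 1/a)) = √(7.842e+19 · (2/5.159e+09 − 1/1.65045e+10)) m/s ≈ 1.602e+05 m/s = 160.2 km/s.
vₐ = √(GM · (2/rₐ − 1/a)) = √(7.842e+19 · (2/2.785e+10 − 1/1.65045e+10)) m/s ≈ 2.967e+04 m/s = 29.67 km/s.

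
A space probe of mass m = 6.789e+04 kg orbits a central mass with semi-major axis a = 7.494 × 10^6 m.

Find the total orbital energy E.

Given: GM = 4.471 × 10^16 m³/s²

E = −GMm / (2a).
E = −4.471e+16 · 6.789e+04 / (2 · 7.494e+06) J ≈ -2.025e+14 J = -202.5 TJ.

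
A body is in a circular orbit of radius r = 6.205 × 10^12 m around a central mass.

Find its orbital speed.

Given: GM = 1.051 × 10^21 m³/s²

For a circular orbit, gravity supplies the centripetal force, so v = √(GM / r).
v = √(1.051e+21 / 6.205e+12) m/s ≈ 1.301e+04 m/s = 13.01 km/s.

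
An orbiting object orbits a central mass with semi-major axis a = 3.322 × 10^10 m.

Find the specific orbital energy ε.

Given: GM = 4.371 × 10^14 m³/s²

ε = −GM / (2a).
ε = −4.371e+14 / (2 · 3.322e+10) J/kg ≈ -6579 J/kg = -6.579 kJ/kg.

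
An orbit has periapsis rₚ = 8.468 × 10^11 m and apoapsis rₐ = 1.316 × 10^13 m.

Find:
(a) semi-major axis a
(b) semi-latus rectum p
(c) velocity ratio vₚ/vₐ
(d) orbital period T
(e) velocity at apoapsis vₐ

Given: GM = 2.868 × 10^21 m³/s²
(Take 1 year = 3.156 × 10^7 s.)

(a) a = (rₚ + rₐ)/2 = (8.468e+11 + 1.316e+13)/2 ≈ 7.003e+12 m
(b) From a = (rₚ + rₐ)/2 = 7.0034e+12 m and e = (rₐ − rₚ)/(rₐ + rₚ) = 0.879087, p = a(1 − e²) = 7.0034e+12 · (1 − (0.879087)²) ≈ 1.591e+12 m
(c) Conservation of angular momentum (rₚvₚ = rₐvₐ) gives vₚ/vₐ = rₐ/rₚ = 1.316e+13/8.468e+11 ≈ 15.54
(d) With a = (rₚ + rₐ)/2 = 7.0034e+12 m, T = 2π √(a³/GM) = 2π √((7.0034e+12)³/2.868e+21) s ≈ 2.174e+09 s
(e) With a = (rₚ + rₐ)/2 = 7.0034e+12 m, vₐ = √(GM (2/rₐ − 1/a)) = √(2.868e+21 · (2/1.316e+13 − 1/7.0034e+12)) m/s ≈ 5133 m/s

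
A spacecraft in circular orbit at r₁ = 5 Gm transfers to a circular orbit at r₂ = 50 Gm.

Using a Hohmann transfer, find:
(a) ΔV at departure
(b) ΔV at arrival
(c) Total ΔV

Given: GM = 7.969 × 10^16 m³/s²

Convert to SI: r₁ = 5 Gm = 5e+09 m; r₂ = 50 Gm = 5e+10 m.
Transfer semi-major axis: a_t = (r₁ + r₂)/2 = (5e+09 + 5e+10)/2 = 2.75e+10 m.
Circular speeds: v₁ = √(GM/r₁) = 3992.24 m/s, v₂ = √(GM/r₂) = 1262.46 m/s.
Transfer speeds (vis-viva v² = GM(2/r − 1/a_t)): v₁ᵗ = 5383.14 m/s, v₂ᵗ = 538.314 m/s.
(a) ΔV₁ = |v₁ᵗ − v₁| ≈ 1391 m/s = 1.391 km/s.
(b) ΔV₂ = |v₂ − v₂ᵗ| ≈ 724.1 m/s = 724.1 m/s.
(c) ΔV_total = ΔV₁ + ΔV₂ ≈ 2115 m/s = 2.115 km/s.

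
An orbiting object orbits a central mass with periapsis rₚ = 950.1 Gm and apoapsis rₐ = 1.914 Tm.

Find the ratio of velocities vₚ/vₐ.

Convert to SI: rₚ = 950.1 Gm = 9.501e+11 m; rₐ = 1.914 Tm = 1.914e+12 m.
Conservation of angular momentum gives rₚvₚ = rₐvₐ, so vₚ/vₐ = rₐ/rₚ.
vₚ/vₐ = 1.914e+12 / 9.501e+11 ≈ 2.015.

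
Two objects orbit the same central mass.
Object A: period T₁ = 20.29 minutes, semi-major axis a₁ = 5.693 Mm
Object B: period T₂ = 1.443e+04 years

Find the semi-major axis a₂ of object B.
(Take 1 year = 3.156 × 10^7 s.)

Convert to SI: T₁ = 20.29 minutes = 1217.4 s; a₁ = 5.693 Mm = 5.693e+06 m; T₂ = 1.443e+04 years = 4.55411e+11 s.
Kepler's third law: (T₁/T₂)² = (a₁/a₂)³ ⇒ a₂ = a₁ · (T₂/T₁)^(2/3).
T₂/T₁ = 4.55411e+11 / 1217.4 = 3.74085e+08.
a₂ = 5.693e+06 · (3.74085e+08)^(2/3) m ≈ 2.956e+12 m = 2.956 Tm.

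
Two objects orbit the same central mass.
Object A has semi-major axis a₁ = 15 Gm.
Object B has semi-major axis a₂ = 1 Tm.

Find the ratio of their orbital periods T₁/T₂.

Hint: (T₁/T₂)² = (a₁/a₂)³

Convert to SI: a₁ = 15 Gm = 1.5e+10 m; a₂ = 1 Tm = 1e+12 m.
From Kepler's third law, (T₁/T₂)² = (a₁/a₂)³, so T₁/T₂ = (a₁/a₂)^(3/2).
a₁/a₂ = 1.5e+10 / 1e+12 = 0.015.
T₁/T₂ = (0.015)^(3/2) ≈ 0.001837.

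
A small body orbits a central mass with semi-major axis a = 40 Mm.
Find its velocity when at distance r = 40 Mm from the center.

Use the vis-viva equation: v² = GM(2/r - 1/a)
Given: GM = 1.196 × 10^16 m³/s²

Convert to SI: a = 40 Mm = 4e+07 m; r = 40 Mm = 4e+07 m.
Vis-viva: v = √(GM · (2/r − 1/a)).
2/r − 1/a = 2/4e+07 − 1/4e+07 = 2.5e-08 m⁻¹.
v = √(1.196e+16 · 2.5e-08) m/s ≈ 1.729e+04 m/s = 17.29 km/s.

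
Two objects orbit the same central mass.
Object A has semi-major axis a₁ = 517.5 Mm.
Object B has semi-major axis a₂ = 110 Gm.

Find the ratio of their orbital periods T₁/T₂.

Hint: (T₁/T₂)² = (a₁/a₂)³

Convert to SI: a₁ = 517.5 Mm = 5.175e+08 m; a₂ = 110 Gm = 1.1e+11 m.
From Kepler's third law, (T₁/T₂)² = (a₁/a₂)³, so T₁/T₂ = (a₁/a₂)^(3/2).
a₁/a₂ = 5.175e+08 / 1.1e+11 = 0.00470455.
T₁/T₂ = (0.00470455)^(3/2) ≈ 0.0003227.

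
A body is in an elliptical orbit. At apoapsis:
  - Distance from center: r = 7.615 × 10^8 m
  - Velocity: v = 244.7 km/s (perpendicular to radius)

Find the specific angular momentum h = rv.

Convert to SI: v = 244.7 km/s = 244700 m/s.
With v perpendicular to r, h = r · v.
h = 7.615e+08 · 244700 m²/s ≈ 1.863e+14 m²/s.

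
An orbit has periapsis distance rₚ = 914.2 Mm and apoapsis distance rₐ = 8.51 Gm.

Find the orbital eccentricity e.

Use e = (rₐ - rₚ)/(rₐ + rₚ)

Convert to SI: rₚ = 914.2 Mm = 9.142e+08 m; rₐ = 8.51 Gm = 8.51e+09 m.
e = (rₐ − rₚ) / (rₐ + rₚ).
e = (8.51e+09 − 9.142e+08) / (8.51e+09 + 9.142e+08) = 7.5958e+09 / 9.4242e+09 ≈ 0.806.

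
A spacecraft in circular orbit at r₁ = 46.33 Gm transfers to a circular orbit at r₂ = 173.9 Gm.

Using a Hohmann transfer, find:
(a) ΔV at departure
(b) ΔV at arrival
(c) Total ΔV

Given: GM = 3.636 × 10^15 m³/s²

Convert to SI: r₁ = 46.33 Gm = 4.633e+10 m; r₂ = 173.9 Gm = 1.739e+11 m.
Transfer semi-major axis: a_t = (r₁ + r₂)/2 = (4.633e+10 + 1.739e+11)/2 = 1.10115e+11 m.
Circular speeds: v₁ = √(GM/r₁) = 280.144 m/s, v₂ = √(GM/r₂) = 144.598 m/s.
Transfer speeds (vis-viva v² = GM(2/r − 1/a_t)): v₁ᵗ = 352.052 m/s, v₂ᵗ = 93.7929 m/s.
(a) ΔV₁ = |v₁ᵗ − v₁| ≈ 71.91 m/s = 71.91 m/s.
(b) ΔV₂ = |v₂ − v₂ᵗ| ≈ 50.81 m/s = 50.81 m/s.
(c) ΔV_total = ΔV₁ + ΔV₂ ≈ 122.7 m/s = 122.7 m/s.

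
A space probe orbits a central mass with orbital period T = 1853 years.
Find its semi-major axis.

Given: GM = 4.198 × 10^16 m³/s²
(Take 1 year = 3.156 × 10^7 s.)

Convert to SI: T = 1853 years = 5.84807e+10 s.
Invert Kepler's third law: a = (GM · T² / (4π²))^(1/3).
Substituting T = 5.84807e+10 s and GM = 4.198e+16 m³/s²:
a = (4.198e+16 · (5.84807e+10)² / (4π²))^(1/3) m
a ≈ 1.538e+12 m = 1.538 Tm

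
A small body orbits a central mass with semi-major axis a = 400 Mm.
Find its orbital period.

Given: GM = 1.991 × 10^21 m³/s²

Convert to SI: a = 400 Mm = 4e+08 m.
Kepler's third law: T = 2π √(a³ / GM).
Substituting a = 4e+08 m and GM = 1.991e+21 m³/s²:
T = 2π √((4e+08)³ / 1.991e+21) s
T ≈ 1127 s = 18.78 minutes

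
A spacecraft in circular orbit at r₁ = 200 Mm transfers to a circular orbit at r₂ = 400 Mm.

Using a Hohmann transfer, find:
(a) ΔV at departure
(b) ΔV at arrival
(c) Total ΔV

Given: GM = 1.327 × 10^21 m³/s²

Convert to SI: r₁ = 200 Mm = 2e+08 m; r₂ = 400 Mm = 4e+08 m.
Transfer semi-major axis: a_t = (r₁ + r₂)/2 = (2e+08 + 4e+08)/2 = 3e+08 m.
Circular speeds: v₁ = √(GM/r₁) = 2.57585e+06 m/s, v₂ = √(GM/r₂) = 1.8214e+06 m/s.
Transfer speeds (vis-viva v² = GM(2/r − 1/a_t)): v₁ᵗ = 2.97433e+06 m/s, v₂ᵗ = 1.48717e+06 m/s.
(a) ΔV₁ = |v₁ᵗ − v₁| ≈ 3.985e+05 m/s = 398.5 km/s.
(b) ΔV₂ = |v₂ − v₂ᵗ| ≈ 3.342e+05 m/s = 334.2 km/s.
(c) ΔV_total = ΔV₁ + ΔV₂ ≈ 7.327e+05 m/s = 732.7 km/s.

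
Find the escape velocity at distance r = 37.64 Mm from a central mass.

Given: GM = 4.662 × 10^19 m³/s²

Convert to SI: r = 37.64 Mm = 3.764e+07 m.
Escape velocity comes from setting total energy to zero: ½v² − GM/r = 0 ⇒ v_esc = √(2GM / r).
v_esc = √(2 · 4.662e+19 / 3.764e+07) m/s ≈ 1.574e+06 m/s = 1574 km/s.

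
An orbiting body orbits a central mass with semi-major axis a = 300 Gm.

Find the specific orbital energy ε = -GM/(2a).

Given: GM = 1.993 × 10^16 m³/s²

Convert to SI: a = 300 Gm = 3e+11 m.
ε = −GM / (2a).
ε = −1.993e+16 / (2 · 3e+11) J/kg ≈ -3.322e+04 J/kg = -33.22 kJ/kg.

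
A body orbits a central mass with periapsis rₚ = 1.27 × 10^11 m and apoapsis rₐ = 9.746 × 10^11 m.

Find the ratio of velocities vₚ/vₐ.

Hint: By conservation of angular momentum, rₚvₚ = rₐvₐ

Conservation of angular momentum gives rₚvₚ = rₐvₐ, so vₚ/vₐ = rₐ/rₚ.
vₚ/vₐ = 9.746e+11 / 1.27e+11 ≈ 7.674.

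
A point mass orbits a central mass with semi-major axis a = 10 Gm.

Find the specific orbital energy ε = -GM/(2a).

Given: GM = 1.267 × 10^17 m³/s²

Convert to SI: a = 10 Gm = 1e+10 m.
ε = −GM / (2a).
ε = −1.267e+17 / (2 · 1e+10) J/kg ≈ -6.335e+06 J/kg = -6.335 MJ/kg.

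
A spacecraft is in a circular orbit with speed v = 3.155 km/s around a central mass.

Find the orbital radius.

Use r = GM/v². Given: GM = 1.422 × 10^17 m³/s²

Convert to SI: v = 3.155 km/s = 3155 m/s.
For a circular orbit, v² = GM / r, so r = GM / v².
r = 1.422e+17 / (3155)² m ≈ 1.429e+10 m = 14.29 Gm.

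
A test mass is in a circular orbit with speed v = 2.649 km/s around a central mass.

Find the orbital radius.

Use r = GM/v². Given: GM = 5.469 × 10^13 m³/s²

Convert to SI: v = 2.649 km/s = 2649 m/s.
For a circular orbit, v² = GM / r, so r = GM / v².
r = 5.469e+13 / (2649)² m ≈ 7.794e+06 m = 7.794 × 10^6 m.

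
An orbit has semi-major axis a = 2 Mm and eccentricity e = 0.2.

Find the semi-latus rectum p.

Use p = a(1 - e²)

Convert to SI: a = 2 Mm = 2e+06 m.
p = a (1 − e²).
p = 2e+06 · (1 − (0.2)²) = 2e+06 · 0.96 ≈ 1.92e+06 m = 1.92 Mm.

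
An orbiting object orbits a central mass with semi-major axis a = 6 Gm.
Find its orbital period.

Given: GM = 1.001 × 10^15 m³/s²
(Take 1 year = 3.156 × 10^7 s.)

Convert to SI: a = 6 Gm = 6e+09 m.
Kepler's third law: T = 2π √(a³ / GM).
Substituting a = 6e+09 m and GM = 1.001e+15 m³/s²:
T = 2π √((6e+09)³ / 1.001e+15) s
T ≈ 9.23e+07 s = 2.925 years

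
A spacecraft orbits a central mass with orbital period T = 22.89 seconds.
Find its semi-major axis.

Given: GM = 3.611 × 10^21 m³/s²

Invert Kepler's third law: a = (GM · T² / (4π²))^(1/3).
Substituting T = 22.89 s and GM = 3.611e+21 m³/s²:
a = (3.611e+21 · (22.89)² / (4π²))^(1/3) m
a ≈ 3.632e+07 m = 36.32 Mm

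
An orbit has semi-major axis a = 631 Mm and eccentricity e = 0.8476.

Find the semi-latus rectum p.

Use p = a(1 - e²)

Convert to SI: a = 631 Mm = 6.31e+08 m.
p = a (1 − e²).
p = 6.31e+08 · (1 − (0.8476)²) = 6.31e+08 · 0.281574 ≈ 1.777e+08 m = 177.7 Mm.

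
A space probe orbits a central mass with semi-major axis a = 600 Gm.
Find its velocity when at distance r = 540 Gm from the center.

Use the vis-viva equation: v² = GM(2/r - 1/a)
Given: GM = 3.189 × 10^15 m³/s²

Convert to SI: a = 600 Gm = 6e+11 m; r = 540 Gm = 5.4e+11 m.
Vis-viva: v = √(GM · (2/r − 1/a)).
2/r − 1/a = 2/5.4e+11 − 1/6e+11 = 2.03704e-12 m⁻¹.
v = √(3.189e+15 · 2.03704e-12) m/s ≈ 80.6 m/s = 80.6 m/s.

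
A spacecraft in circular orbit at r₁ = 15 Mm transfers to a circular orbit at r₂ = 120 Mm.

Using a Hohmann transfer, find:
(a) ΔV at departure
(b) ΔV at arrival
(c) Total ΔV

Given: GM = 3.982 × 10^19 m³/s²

Convert to SI: r₁ = 15 Mm = 1.5e+07 m; r₂ = 120 Mm = 1.2e+08 m.
Transfer semi-major axis: a_t = (r₁ + r₂)/2 = (1.5e+07 + 1.2e+08)/2 = 6.75e+07 m.
Circular speeds: v₁ = √(GM/r₁) = 1.62931e+06 m/s, v₂ = √(GM/r₂) = 576050 m/s.
Transfer speeds (vis-viva v² = GM(2/r − 1/a_t)): v₁ᵗ = 2.17242e+06 m/s, v₂ᵗ = 271552 m/s.
(a) ΔV₁ = |v₁ᵗ − v₁| ≈ 5.431e+05 m/s = 543.1 km/s.
(b) ΔV₂ = |v₂ − v₂ᵗ| ≈ 3.045e+05 m/s = 304.5 km/s.
(c) ΔV_total = ΔV₁ + ΔV₂ ≈ 8.476e+05 m/s = 847.6 km/s.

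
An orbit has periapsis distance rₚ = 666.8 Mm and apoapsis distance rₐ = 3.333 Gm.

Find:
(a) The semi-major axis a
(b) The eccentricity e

Convert to SI: rₚ = 666.8 Mm = 6.668e+08 m; rₐ = 3.333 Gm = 3.333e+09 m.
(a) a = (rₚ + rₐ) / 2 = (6.668e+08 + 3.333e+09) / 2 ≈ 2e+09 m = 2 Gm.
(b) e = (rₐ − rₚ) / (rₐ + rₚ) = (3.333e+09 − 6.668e+08) / (3.333e+09 + 6.668e+08) ≈ 0.6666.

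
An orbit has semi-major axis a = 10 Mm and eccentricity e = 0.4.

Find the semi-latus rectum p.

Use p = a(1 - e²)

Convert to SI: a = 10 Mm = 1e+07 m.
p = a (1 − e²).
p = 1e+07 · (1 − (0.4)²) = 1e+07 · 0.84 ≈ 8.4e+06 m = 8.4 Mm.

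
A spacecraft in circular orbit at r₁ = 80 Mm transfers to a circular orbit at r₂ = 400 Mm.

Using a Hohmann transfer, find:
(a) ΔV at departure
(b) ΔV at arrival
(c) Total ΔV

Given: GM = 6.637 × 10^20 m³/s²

Convert to SI: r₁ = 80 Mm = 8e+07 m; r₂ = 400 Mm = 4e+08 m.
Transfer semi-major axis: a_t = (r₁ + r₂)/2 = (8e+07 + 4e+08)/2 = 2.4e+08 m.
Circular speeds: v₁ = √(GM/r₁) = 2.88032e+06 m/s, v₂ = √(GM/r₂) = 1.28812e+06 m/s.
Transfer speeds (vis-viva v² = GM(2/r − 1/a_t)): v₁ᵗ = 3.71848e+06 m/s, v₂ᵗ = 743696 m/s.
(a) ΔV₁ = |v₁ᵗ − v₁| ≈ 8.382e+05 m/s = 838.2 km/s.
(b) ΔV₂ = |v₂ − v₂ᵗ| ≈ 5.444e+05 m/s = 544.4 km/s.
(c) ΔV_total = ΔV₁ + ΔV₂ ≈ 1.383e+06 m/s = 1383 km/s.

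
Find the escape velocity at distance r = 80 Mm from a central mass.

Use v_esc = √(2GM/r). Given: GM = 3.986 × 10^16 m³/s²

Convert to SI: r = 80 Mm = 8e+07 m.
Escape velocity comes from setting total energy to zero: ½v² − GM/r = 0 ⇒ v_esc = √(2GM / r).
v_esc = √(2 · 3.986e+16 / 8e+07) m/s ≈ 3.157e+04 m/s = 31.57 km/s.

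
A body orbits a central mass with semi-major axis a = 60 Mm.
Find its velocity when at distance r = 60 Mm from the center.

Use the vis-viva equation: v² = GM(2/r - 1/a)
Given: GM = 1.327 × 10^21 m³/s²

Convert to SI: a = 60 Mm = 6e+07 m; r = 60 Mm = 6e+07 m.
Vis-viva: v = √(GM · (2/r − 1/a)).
2/r − 1/a = 2/6e+07 − 1/6e+07 = 1.66667e-08 m⁻¹.
v = √(1.327e+21 · 1.66667e-08) m/s ≈ 4.703e+06 m/s = 4703 km/s.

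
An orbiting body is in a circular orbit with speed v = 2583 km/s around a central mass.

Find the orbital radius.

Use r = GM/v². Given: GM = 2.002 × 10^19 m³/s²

Convert to SI: v = 2583 km/s = 2.583e+06 m/s.
For a circular orbit, v² = GM / r, so r = GM / v².
r = 2.002e+19 / (2.583e+06)² m ≈ 3.001e+06 m = 3.001 Mm.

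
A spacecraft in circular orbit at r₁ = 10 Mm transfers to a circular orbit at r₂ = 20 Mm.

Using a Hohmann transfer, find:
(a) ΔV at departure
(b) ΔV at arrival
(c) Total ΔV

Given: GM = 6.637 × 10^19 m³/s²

Convert to SI: r₁ = 10 Mm = 1e+07 m; r₂ = 20 Mm = 2e+07 m.
Transfer semi-major axis: a_t = (r₁ + r₂)/2 = (1e+07 + 2e+07)/2 = 1.5e+07 m.
Circular speeds: v₁ = √(GM/r₁) = 2.57624e+06 m/s, v₂ = √(GM/r₂) = 1.82168e+06 m/s.
Transfer speeds (vis-viva v² = GM(2/r − 1/a_t)): v₁ᵗ = 2.97478e+06 m/s, v₂ᵗ = 1.48739e+06 m/s.
(a) ΔV₁ = |v₁ᵗ − v₁| ≈ 3.985e+05 m/s = 398.5 km/s.
(b) ΔV₂ = |v₂ − v₂ᵗ| ≈ 3.343e+05 m/s = 334.3 km/s.
(c) ΔV_total = ΔV₁ + ΔV₂ ≈ 7.328e+05 m/s = 732.8 km/s.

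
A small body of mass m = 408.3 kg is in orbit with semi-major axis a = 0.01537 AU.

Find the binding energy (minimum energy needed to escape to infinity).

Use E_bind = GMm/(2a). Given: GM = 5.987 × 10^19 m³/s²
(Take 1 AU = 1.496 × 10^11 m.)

Convert to SI: a = 0.01537 AU = 2.29935e+09 m.
Total orbital energy is E = −GMm/(2a); binding energy is E_bind = −E = GMm/(2a).
E_bind = 5.987e+19 · 408.3 / (2 · 2.29935e+09) J ≈ 5.316e+12 J = 5.316 TJ.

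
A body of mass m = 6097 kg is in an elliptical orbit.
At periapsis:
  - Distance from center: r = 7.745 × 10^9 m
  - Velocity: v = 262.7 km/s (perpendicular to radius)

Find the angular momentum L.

Convert to SI: v = 262.7 km/s = 262700 m/s.
Since v is perpendicular to r, L = m · v · r.
L = 6097 · 262700 · 7.745e+09 kg·m²/s ≈ 1.241e+19 kg·m²/s.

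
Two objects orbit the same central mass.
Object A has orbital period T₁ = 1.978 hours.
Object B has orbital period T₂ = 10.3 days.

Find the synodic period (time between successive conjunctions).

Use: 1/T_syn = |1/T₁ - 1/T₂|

Convert to SI: T₁ = 1.978 hours = 7120.8 s; T₂ = 10.3 days = 889920 s.
T_syn = |T₁ · T₂ / (T₁ − T₂)|.
T_syn = |7120.8 · 889920 / (7120.8 − 889920)| s ≈ 7178 s = 1.994 hours.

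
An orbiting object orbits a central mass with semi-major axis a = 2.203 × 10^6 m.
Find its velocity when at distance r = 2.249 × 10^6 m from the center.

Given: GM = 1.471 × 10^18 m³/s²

Vis-viva: v = √(GM · (2/r − 1/a)).
2/r − 1/a = 2/2.249e+06 − 1/2.203e+06 = 4.35358e-07 m⁻¹.
v = √(1.471e+18 · 4.35358e-07) m/s ≈ 8.003e+05 m/s = 800.3 km/s.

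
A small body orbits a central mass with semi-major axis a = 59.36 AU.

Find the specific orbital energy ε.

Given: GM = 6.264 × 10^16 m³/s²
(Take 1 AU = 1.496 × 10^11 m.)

Convert to SI: a = 59.36 AU = 8.88026e+12 m.
ε = −GM / (2a).
ε = −6.264e+16 / (2 · 8.88026e+12) J/kg ≈ -3527 J/kg = -3.527 kJ/kg.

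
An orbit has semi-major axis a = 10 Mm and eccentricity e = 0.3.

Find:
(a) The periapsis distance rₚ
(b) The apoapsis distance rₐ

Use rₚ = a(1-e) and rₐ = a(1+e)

Convert to SI: a = 10 Mm = 1e+07 m.
(a) rₚ = a(1 − e) = 1e+07 · (1 − 0.3) = 1e+07 · 0.7 ≈ 7e+06 m = 7 Mm.
(b) rₐ = a(1 + e) = 1e+07 · (1 + 0.3) = 1e+07 · 1.3 ≈ 1.3e+07 m = 13 Mm.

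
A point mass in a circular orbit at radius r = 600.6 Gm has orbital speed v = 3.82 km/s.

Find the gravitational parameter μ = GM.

Convert to SI: r = 600.6 Gm = 6.006e+11 m; v = 3.82 km/s = 3820 m/s.
For a circular orbit v² = GM/r, so GM = v² · r.
GM = (3820)² · 6.006e+11 m³/s² ≈ 8.764e+18 m³/s² = 8.764 × 10^18 m³/s².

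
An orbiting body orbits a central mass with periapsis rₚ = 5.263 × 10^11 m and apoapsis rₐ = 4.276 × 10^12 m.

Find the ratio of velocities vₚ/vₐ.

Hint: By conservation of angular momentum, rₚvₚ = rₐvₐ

Conservation of angular momentum gives rₚvₚ = rₐvₐ, so vₚ/vₐ = rₐ/rₚ.
vₚ/vₐ = 4.276e+12 / 5.263e+11 ≈ 8.125.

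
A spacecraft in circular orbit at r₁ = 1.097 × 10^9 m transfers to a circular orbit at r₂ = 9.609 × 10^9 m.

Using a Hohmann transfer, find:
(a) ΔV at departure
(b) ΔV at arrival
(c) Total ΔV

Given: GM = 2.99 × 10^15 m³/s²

Transfer semi-major axis: a_t = (r₁ + r₂)/2 = (1.097e+09 + 9.609e+09)/2 = 5.353e+09 m.
Circular speeds: v₁ = √(GM/r₁) = 1650.94 m/s, v₂ = √(GM/r₂) = 557.823 m/s.
Transfer speeds (vis-viva v² = GM(2/r − 1/a_t)): v₁ᵗ = 2211.94 m/s, v₂ᵗ = 252.523 m/s.
(a) ΔV₁ = |v₁ᵗ − v₁| ≈ 561 m/s = 561 m/s.
(b) ΔV₂ = |v₂ − v₂ᵗ| ≈ 305.3 m/s = 305.3 m/s.
(c) ΔV_total = ΔV₁ + ΔV₂ ≈ 866.3 m/s = 866.3 m/s.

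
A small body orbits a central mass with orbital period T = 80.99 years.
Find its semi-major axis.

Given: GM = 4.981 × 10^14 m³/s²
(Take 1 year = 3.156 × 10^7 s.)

Convert to SI: T = 80.99 years = 2.55604e+09 s.
Invert Kepler's third law: a = (GM · T² / (4π²))^(1/3).
Substituting T = 2.55604e+09 s and GM = 4.981e+14 m³/s²:
a = (4.981e+14 · (2.55604e+09)² / (4π²))^(1/3) m
a ≈ 4.352e+10 m = 43.52 Gm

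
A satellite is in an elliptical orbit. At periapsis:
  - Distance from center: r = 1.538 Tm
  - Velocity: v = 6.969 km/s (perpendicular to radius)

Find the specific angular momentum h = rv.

Convert to SI: r = 1.538 Tm = 1.538e+12 m; v = 6.969 km/s = 6969 m/s.
With v perpendicular to r, h = r · v.
h = 1.538e+12 · 6969 m²/s ≈ 1.072e+16 m²/s.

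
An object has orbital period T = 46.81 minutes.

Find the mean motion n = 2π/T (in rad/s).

Convert to SI: T = 46.81 minutes = 2808.6 s.
n = 2π / T.
n = 2π / 2808.6 s ≈ 0.002237 rad/s.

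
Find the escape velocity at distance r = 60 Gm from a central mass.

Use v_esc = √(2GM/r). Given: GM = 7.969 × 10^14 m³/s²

Convert to SI: r = 60 Gm = 6e+10 m.
Escape velocity comes from setting total energy to zero: ½v² − GM/r = 0 ⇒ v_esc = √(2GM / r).
v_esc = √(2 · 7.969e+14 / 6e+10) m/s ≈ 163 m/s = 163 m/s.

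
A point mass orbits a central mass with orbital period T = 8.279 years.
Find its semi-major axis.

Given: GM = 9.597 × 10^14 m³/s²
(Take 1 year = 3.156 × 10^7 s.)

Convert to SI: T = 8.279 years = 2.61285e+08 s.
Invert Kepler's third law: a = (GM · T² / (4π²))^(1/3).
Substituting T = 2.61285e+08 s and GM = 9.597e+14 m³/s²:
a = (9.597e+14 · (2.61285e+08)² / (4π²))^(1/3) m
a ≈ 1.184e+10 m = 11.84 Gm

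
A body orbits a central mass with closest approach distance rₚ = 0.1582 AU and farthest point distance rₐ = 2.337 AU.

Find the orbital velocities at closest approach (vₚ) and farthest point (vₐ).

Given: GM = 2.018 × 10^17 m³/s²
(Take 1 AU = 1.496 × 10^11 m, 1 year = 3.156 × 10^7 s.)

Convert to SI: rₚ = 0.1582 AU = 2.36667e+10 m; rₐ = 2.337 AU = 3.49615e+11 m.
Use the vis-viva equation v² = GM(2/r − 1/a) with a = (rₚ + rₐ)/2 = (2.36667e+10 + 3.49615e+11)/2 = 1.86641e+11 m.
vₚ = √(GM · (2/rₚ − 1/a)) = √(2.018e+17 · (2/2.36667e+10 − 1/1.86641e+11)) m/s ≈ 3997 m/s = 0.8431 AU/year.
vₐ = √(GM · (2/rₐ − 1/a)) = √(2.018e+17 · (2/3.49615e+11 − 1/1.86641e+11)) m/s ≈ 270.5 m/s = 0.05707 AU/year.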